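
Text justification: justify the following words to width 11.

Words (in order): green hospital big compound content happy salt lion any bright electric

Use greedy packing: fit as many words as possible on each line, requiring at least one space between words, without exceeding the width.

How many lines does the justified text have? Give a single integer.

Answer: 9

Derivation:
Line 1: ['green'] (min_width=5, slack=6)
Line 2: ['hospital'] (min_width=8, slack=3)
Line 3: ['big'] (min_width=3, slack=8)
Line 4: ['compound'] (min_width=8, slack=3)
Line 5: ['content'] (min_width=7, slack=4)
Line 6: ['happy', 'salt'] (min_width=10, slack=1)
Line 7: ['lion', 'any'] (min_width=8, slack=3)
Line 8: ['bright'] (min_width=6, slack=5)
Line 9: ['electric'] (min_width=8, slack=3)
Total lines: 9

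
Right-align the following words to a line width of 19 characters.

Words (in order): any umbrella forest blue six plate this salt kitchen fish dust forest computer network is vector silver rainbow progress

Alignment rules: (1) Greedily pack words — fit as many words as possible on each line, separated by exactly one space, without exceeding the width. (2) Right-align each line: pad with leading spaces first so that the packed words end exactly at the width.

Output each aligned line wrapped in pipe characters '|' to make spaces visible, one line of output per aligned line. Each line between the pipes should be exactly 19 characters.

Answer: |any umbrella forest|
|blue six plate this|
|  salt kitchen fish|
|        dust forest|
|computer network is|
|      vector silver|
|   rainbow progress|

Derivation:
Line 1: ['any', 'umbrella', 'forest'] (min_width=19, slack=0)
Line 2: ['blue', 'six', 'plate', 'this'] (min_width=19, slack=0)
Line 3: ['salt', 'kitchen', 'fish'] (min_width=17, slack=2)
Line 4: ['dust', 'forest'] (min_width=11, slack=8)
Line 5: ['computer', 'network', 'is'] (min_width=19, slack=0)
Line 6: ['vector', 'silver'] (min_width=13, slack=6)
Line 7: ['rainbow', 'progress'] (min_width=16, slack=3)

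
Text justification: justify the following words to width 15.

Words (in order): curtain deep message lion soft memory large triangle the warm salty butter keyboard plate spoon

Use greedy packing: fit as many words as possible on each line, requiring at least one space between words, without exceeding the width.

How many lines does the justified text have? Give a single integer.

Answer: 7

Derivation:
Line 1: ['curtain', 'deep'] (min_width=12, slack=3)
Line 2: ['message', 'lion'] (min_width=12, slack=3)
Line 3: ['soft', 'memory'] (min_width=11, slack=4)
Line 4: ['large', 'triangle'] (min_width=14, slack=1)
Line 5: ['the', 'warm', 'salty'] (min_width=14, slack=1)
Line 6: ['butter', 'keyboard'] (min_width=15, slack=0)
Line 7: ['plate', 'spoon'] (min_width=11, slack=4)
Total lines: 7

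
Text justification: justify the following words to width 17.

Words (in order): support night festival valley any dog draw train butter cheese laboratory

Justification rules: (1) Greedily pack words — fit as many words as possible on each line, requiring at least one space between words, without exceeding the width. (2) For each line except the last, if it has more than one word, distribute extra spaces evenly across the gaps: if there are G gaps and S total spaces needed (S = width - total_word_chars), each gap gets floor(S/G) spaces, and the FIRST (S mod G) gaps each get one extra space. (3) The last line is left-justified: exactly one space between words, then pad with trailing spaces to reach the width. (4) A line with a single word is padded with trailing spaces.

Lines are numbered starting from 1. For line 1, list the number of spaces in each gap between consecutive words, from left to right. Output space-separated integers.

Answer: 5

Derivation:
Line 1: ['support', 'night'] (min_width=13, slack=4)
Line 2: ['festival', 'valley'] (min_width=15, slack=2)
Line 3: ['any', 'dog', 'draw'] (min_width=12, slack=5)
Line 4: ['train', 'butter'] (min_width=12, slack=5)
Line 5: ['cheese', 'laboratory'] (min_width=17, slack=0)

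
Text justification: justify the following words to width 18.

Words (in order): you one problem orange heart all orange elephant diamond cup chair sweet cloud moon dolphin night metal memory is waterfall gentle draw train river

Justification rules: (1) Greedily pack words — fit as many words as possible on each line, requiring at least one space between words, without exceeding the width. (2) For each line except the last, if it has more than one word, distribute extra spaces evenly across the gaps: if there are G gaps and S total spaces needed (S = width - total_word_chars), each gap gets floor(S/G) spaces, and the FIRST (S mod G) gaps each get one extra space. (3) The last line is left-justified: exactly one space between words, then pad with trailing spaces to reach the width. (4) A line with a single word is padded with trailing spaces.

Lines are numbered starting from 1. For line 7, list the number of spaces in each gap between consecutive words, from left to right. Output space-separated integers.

Line 1: ['you', 'one', 'problem'] (min_width=15, slack=3)
Line 2: ['orange', 'heart', 'all'] (min_width=16, slack=2)
Line 3: ['orange', 'elephant'] (min_width=15, slack=3)
Line 4: ['diamond', 'cup', 'chair'] (min_width=17, slack=1)
Line 5: ['sweet', 'cloud', 'moon'] (min_width=16, slack=2)
Line 6: ['dolphin', 'night'] (min_width=13, slack=5)
Line 7: ['metal', 'memory', 'is'] (min_width=15, slack=3)
Line 8: ['waterfall', 'gentle'] (min_width=16, slack=2)
Line 9: ['draw', 'train', 'river'] (min_width=16, slack=2)

Answer: 3 2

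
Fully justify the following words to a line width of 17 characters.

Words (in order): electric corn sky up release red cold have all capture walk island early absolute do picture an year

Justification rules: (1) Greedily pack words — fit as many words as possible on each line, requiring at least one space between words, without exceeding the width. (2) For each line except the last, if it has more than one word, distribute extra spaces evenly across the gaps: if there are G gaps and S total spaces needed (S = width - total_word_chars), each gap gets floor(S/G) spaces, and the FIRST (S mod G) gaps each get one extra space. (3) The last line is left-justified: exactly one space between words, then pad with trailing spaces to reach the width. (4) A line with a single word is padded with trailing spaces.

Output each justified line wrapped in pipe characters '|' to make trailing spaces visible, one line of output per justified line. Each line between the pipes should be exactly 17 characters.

Line 1: ['electric', 'corn', 'sky'] (min_width=17, slack=0)
Line 2: ['up', 'release', 'red'] (min_width=14, slack=3)
Line 3: ['cold', 'have', 'all'] (min_width=13, slack=4)
Line 4: ['capture', 'walk'] (min_width=12, slack=5)
Line 5: ['island', 'early'] (min_width=12, slack=5)
Line 6: ['absolute', 'do'] (min_width=11, slack=6)
Line 7: ['picture', 'an', 'year'] (min_width=15, slack=2)

Answer: |electric corn sky|
|up   release  red|
|cold   have   all|
|capture      walk|
|island      early|
|absolute       do|
|picture an year  |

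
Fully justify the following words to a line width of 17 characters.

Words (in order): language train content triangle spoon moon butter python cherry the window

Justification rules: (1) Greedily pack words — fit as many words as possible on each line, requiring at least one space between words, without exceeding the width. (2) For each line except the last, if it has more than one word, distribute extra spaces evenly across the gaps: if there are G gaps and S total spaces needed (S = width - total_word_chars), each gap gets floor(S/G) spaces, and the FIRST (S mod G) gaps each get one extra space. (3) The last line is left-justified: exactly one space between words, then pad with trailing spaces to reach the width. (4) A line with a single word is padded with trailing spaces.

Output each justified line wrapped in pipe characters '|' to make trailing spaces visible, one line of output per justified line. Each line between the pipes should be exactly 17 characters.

Answer: |language    train|
|content  triangle|
|spoon moon butter|
|python cherry the|
|window           |

Derivation:
Line 1: ['language', 'train'] (min_width=14, slack=3)
Line 2: ['content', 'triangle'] (min_width=16, slack=1)
Line 3: ['spoon', 'moon', 'butter'] (min_width=17, slack=0)
Line 4: ['python', 'cherry', 'the'] (min_width=17, slack=0)
Line 5: ['window'] (min_width=6, slack=11)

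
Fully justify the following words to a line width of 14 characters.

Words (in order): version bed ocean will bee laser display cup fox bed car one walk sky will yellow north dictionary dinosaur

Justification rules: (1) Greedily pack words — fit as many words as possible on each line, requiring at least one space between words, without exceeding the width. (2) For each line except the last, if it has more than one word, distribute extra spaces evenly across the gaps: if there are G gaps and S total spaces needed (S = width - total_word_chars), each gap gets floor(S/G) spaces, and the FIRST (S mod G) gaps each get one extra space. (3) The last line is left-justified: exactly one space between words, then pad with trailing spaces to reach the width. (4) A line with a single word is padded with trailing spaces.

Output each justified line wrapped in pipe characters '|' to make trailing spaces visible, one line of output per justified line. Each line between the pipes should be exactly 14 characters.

Answer: |version    bed|
|ocean will bee|
|laser  display|
|cup   fox  bed|
|car  one  walk|
|sky       will|
|yellow   north|
|dictionary    |
|dinosaur      |

Derivation:
Line 1: ['version', 'bed'] (min_width=11, slack=3)
Line 2: ['ocean', 'will', 'bee'] (min_width=14, slack=0)
Line 3: ['laser', 'display'] (min_width=13, slack=1)
Line 4: ['cup', 'fox', 'bed'] (min_width=11, slack=3)
Line 5: ['car', 'one', 'walk'] (min_width=12, slack=2)
Line 6: ['sky', 'will'] (min_width=8, slack=6)
Line 7: ['yellow', 'north'] (min_width=12, slack=2)
Line 8: ['dictionary'] (min_width=10, slack=4)
Line 9: ['dinosaur'] (min_width=8, slack=6)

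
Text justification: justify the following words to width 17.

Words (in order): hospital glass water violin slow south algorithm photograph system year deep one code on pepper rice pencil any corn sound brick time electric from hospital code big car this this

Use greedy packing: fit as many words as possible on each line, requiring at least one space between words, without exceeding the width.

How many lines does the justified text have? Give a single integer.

Answer: 12

Derivation:
Line 1: ['hospital', 'glass'] (min_width=14, slack=3)
Line 2: ['water', 'violin', 'slow'] (min_width=17, slack=0)
Line 3: ['south', 'algorithm'] (min_width=15, slack=2)
Line 4: ['photograph', 'system'] (min_width=17, slack=0)
Line 5: ['year', 'deep', 'one'] (min_width=13, slack=4)
Line 6: ['code', 'on', 'pepper'] (min_width=14, slack=3)
Line 7: ['rice', 'pencil', 'any'] (min_width=15, slack=2)
Line 8: ['corn', 'sound', 'brick'] (min_width=16, slack=1)
Line 9: ['time', 'electric'] (min_width=13, slack=4)
Line 10: ['from', 'hospital'] (min_width=13, slack=4)
Line 11: ['code', 'big', 'car', 'this'] (min_width=17, slack=0)
Line 12: ['this'] (min_width=4, slack=13)
Total lines: 12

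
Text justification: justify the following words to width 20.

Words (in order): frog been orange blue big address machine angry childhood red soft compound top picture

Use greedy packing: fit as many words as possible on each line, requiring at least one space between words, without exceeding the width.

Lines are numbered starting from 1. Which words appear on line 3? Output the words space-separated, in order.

Line 1: ['frog', 'been', 'orange'] (min_width=16, slack=4)
Line 2: ['blue', 'big', 'address'] (min_width=16, slack=4)
Line 3: ['machine', 'angry'] (min_width=13, slack=7)
Line 4: ['childhood', 'red', 'soft'] (min_width=18, slack=2)
Line 5: ['compound', 'top', 'picture'] (min_width=20, slack=0)

Answer: machine angry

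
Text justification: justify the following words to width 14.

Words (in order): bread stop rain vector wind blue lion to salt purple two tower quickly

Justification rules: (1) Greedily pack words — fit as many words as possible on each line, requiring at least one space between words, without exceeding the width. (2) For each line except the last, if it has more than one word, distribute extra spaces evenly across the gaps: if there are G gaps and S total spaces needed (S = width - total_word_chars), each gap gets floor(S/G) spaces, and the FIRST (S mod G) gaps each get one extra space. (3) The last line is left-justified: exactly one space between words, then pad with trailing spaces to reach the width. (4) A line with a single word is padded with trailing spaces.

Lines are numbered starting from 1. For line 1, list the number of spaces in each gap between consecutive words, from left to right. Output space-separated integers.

Line 1: ['bread', 'stop'] (min_width=10, slack=4)
Line 2: ['rain', 'vector'] (min_width=11, slack=3)
Line 3: ['wind', 'blue', 'lion'] (min_width=14, slack=0)
Line 4: ['to', 'salt', 'purple'] (min_width=14, slack=0)
Line 5: ['two', 'tower'] (min_width=9, slack=5)
Line 6: ['quickly'] (min_width=7, slack=7)

Answer: 5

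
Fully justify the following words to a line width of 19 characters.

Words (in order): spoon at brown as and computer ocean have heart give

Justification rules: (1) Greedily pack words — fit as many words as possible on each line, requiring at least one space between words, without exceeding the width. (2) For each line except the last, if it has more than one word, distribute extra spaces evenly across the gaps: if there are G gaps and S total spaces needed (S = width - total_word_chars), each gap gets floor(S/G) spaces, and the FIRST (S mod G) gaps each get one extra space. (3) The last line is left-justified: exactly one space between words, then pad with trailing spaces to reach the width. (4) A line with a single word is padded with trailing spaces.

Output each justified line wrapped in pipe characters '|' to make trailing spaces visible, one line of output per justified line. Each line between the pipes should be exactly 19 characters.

Answer: |spoon  at  brown as|
|and  computer ocean|
|have heart give    |

Derivation:
Line 1: ['spoon', 'at', 'brown', 'as'] (min_width=17, slack=2)
Line 2: ['and', 'computer', 'ocean'] (min_width=18, slack=1)
Line 3: ['have', 'heart', 'give'] (min_width=15, slack=4)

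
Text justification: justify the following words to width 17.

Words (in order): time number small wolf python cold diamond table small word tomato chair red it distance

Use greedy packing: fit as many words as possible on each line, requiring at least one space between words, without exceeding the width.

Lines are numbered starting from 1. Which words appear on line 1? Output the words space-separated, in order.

Line 1: ['time', 'number', 'small'] (min_width=17, slack=0)
Line 2: ['wolf', 'python', 'cold'] (min_width=16, slack=1)
Line 3: ['diamond', 'table'] (min_width=13, slack=4)
Line 4: ['small', 'word', 'tomato'] (min_width=17, slack=0)
Line 5: ['chair', 'red', 'it'] (min_width=12, slack=5)
Line 6: ['distance'] (min_width=8, slack=9)

Answer: time number small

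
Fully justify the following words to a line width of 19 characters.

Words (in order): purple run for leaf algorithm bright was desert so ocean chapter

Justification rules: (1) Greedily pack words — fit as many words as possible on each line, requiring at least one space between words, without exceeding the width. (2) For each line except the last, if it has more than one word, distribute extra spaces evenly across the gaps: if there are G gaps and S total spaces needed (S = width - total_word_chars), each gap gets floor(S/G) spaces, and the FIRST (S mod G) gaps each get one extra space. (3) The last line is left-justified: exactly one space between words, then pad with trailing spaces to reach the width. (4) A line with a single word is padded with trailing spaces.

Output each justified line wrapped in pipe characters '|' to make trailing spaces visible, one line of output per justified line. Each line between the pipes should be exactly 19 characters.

Answer: |purple run for leaf|
|algorithm    bright|
|was desert so ocean|
|chapter            |

Derivation:
Line 1: ['purple', 'run', 'for', 'leaf'] (min_width=19, slack=0)
Line 2: ['algorithm', 'bright'] (min_width=16, slack=3)
Line 3: ['was', 'desert', 'so', 'ocean'] (min_width=19, slack=0)
Line 4: ['chapter'] (min_width=7, slack=12)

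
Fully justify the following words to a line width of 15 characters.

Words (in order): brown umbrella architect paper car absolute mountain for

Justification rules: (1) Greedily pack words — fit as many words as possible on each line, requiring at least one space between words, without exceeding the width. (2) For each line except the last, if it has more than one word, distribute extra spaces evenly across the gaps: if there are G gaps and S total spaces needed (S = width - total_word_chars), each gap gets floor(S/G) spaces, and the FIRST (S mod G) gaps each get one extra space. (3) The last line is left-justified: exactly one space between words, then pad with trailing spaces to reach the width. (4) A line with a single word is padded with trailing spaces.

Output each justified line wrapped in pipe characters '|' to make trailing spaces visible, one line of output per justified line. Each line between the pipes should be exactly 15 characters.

Answer: |brown  umbrella|
|architect paper|
|car    absolute|
|mountain for   |

Derivation:
Line 1: ['brown', 'umbrella'] (min_width=14, slack=1)
Line 2: ['architect', 'paper'] (min_width=15, slack=0)
Line 3: ['car', 'absolute'] (min_width=12, slack=3)
Line 4: ['mountain', 'for'] (min_width=12, slack=3)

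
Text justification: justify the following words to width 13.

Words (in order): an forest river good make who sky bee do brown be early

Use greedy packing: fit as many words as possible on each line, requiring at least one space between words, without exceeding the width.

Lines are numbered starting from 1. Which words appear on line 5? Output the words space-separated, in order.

Answer: be early

Derivation:
Line 1: ['an', 'forest'] (min_width=9, slack=4)
Line 2: ['river', 'good'] (min_width=10, slack=3)
Line 3: ['make', 'who', 'sky'] (min_width=12, slack=1)
Line 4: ['bee', 'do', 'brown'] (min_width=12, slack=1)
Line 5: ['be', 'early'] (min_width=8, slack=5)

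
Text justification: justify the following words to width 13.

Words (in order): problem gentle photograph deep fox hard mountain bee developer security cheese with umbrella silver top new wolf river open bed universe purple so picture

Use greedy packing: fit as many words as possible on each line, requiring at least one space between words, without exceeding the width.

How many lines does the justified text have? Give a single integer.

Line 1: ['problem'] (min_width=7, slack=6)
Line 2: ['gentle'] (min_width=6, slack=7)
Line 3: ['photograph'] (min_width=10, slack=3)
Line 4: ['deep', 'fox', 'hard'] (min_width=13, slack=0)
Line 5: ['mountain', 'bee'] (min_width=12, slack=1)
Line 6: ['developer'] (min_width=9, slack=4)
Line 7: ['security'] (min_width=8, slack=5)
Line 8: ['cheese', 'with'] (min_width=11, slack=2)
Line 9: ['umbrella'] (min_width=8, slack=5)
Line 10: ['silver', 'top'] (min_width=10, slack=3)
Line 11: ['new', 'wolf'] (min_width=8, slack=5)
Line 12: ['river', 'open'] (min_width=10, slack=3)
Line 13: ['bed', 'universe'] (min_width=12, slack=1)
Line 14: ['purple', 'so'] (min_width=9, slack=4)
Line 15: ['picture'] (min_width=7, slack=6)
Total lines: 15

Answer: 15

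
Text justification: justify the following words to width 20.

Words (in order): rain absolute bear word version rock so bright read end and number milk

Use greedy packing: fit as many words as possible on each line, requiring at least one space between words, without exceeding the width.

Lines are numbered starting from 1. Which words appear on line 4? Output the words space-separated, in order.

Answer: number milk

Derivation:
Line 1: ['rain', 'absolute', 'bear'] (min_width=18, slack=2)
Line 2: ['word', 'version', 'rock', 'so'] (min_width=20, slack=0)
Line 3: ['bright', 'read', 'end', 'and'] (min_width=19, slack=1)
Line 4: ['number', 'milk'] (min_width=11, slack=9)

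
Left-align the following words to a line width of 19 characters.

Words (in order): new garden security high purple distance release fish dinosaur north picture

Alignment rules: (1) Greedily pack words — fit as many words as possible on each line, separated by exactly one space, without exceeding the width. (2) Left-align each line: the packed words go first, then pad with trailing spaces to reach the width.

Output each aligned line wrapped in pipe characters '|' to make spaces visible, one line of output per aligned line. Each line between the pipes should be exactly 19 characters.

Answer: |new garden security|
|high purple        |
|distance release   |
|fish dinosaur north|
|picture            |

Derivation:
Line 1: ['new', 'garden', 'security'] (min_width=19, slack=0)
Line 2: ['high', 'purple'] (min_width=11, slack=8)
Line 3: ['distance', 'release'] (min_width=16, slack=3)
Line 4: ['fish', 'dinosaur', 'north'] (min_width=19, slack=0)
Line 5: ['picture'] (min_width=7, slack=12)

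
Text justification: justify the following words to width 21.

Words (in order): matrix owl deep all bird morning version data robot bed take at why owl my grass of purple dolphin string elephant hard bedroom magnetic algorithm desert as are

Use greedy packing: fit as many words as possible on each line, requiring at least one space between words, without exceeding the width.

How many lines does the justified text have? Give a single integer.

Line 1: ['matrix', 'owl', 'deep', 'all'] (min_width=19, slack=2)
Line 2: ['bird', 'morning', 'version'] (min_width=20, slack=1)
Line 3: ['data', 'robot', 'bed', 'take'] (min_width=19, slack=2)
Line 4: ['at', 'why', 'owl', 'my', 'grass'] (min_width=19, slack=2)
Line 5: ['of', 'purple', 'dolphin'] (min_width=17, slack=4)
Line 6: ['string', 'elephant', 'hard'] (min_width=20, slack=1)
Line 7: ['bedroom', 'magnetic'] (min_width=16, slack=5)
Line 8: ['algorithm', 'desert', 'as'] (min_width=19, slack=2)
Line 9: ['are'] (min_width=3, slack=18)
Total lines: 9

Answer: 9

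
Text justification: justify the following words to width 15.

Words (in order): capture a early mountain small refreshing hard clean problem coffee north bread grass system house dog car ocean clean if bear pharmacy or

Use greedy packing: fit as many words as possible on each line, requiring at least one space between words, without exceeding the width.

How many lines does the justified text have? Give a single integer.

Answer: 10

Derivation:
Line 1: ['capture', 'a', 'early'] (min_width=15, slack=0)
Line 2: ['mountain', 'small'] (min_width=14, slack=1)
Line 3: ['refreshing', 'hard'] (min_width=15, slack=0)
Line 4: ['clean', 'problem'] (min_width=13, slack=2)
Line 5: ['coffee', 'north'] (min_width=12, slack=3)
Line 6: ['bread', 'grass'] (min_width=11, slack=4)
Line 7: ['system', 'house'] (min_width=12, slack=3)
Line 8: ['dog', 'car', 'ocean'] (min_width=13, slack=2)
Line 9: ['clean', 'if', 'bear'] (min_width=13, slack=2)
Line 10: ['pharmacy', 'or'] (min_width=11, slack=4)
Total lines: 10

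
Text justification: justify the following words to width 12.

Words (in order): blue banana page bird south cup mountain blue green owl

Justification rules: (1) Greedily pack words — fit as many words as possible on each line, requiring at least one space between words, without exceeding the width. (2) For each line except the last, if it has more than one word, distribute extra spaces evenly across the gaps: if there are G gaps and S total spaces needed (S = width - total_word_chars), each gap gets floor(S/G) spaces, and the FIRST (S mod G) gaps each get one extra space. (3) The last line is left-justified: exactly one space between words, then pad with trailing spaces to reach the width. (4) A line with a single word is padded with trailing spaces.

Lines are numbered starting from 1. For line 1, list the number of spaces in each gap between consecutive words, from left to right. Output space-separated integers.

Answer: 2

Derivation:
Line 1: ['blue', 'banana'] (min_width=11, slack=1)
Line 2: ['page', 'bird'] (min_width=9, slack=3)
Line 3: ['south', 'cup'] (min_width=9, slack=3)
Line 4: ['mountain'] (min_width=8, slack=4)
Line 5: ['blue', 'green'] (min_width=10, slack=2)
Line 6: ['owl'] (min_width=3, slack=9)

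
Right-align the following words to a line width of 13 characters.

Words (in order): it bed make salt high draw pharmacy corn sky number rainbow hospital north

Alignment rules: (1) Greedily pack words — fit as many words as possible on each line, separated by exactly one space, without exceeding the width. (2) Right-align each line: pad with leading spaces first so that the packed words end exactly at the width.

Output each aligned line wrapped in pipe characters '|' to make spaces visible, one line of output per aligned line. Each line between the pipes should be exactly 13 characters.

Answer: |  it bed make|
|    salt high|
|draw pharmacy|
|     corn sky|
|       number|
|      rainbow|
|     hospital|
|        north|

Derivation:
Line 1: ['it', 'bed', 'make'] (min_width=11, slack=2)
Line 2: ['salt', 'high'] (min_width=9, slack=4)
Line 3: ['draw', 'pharmacy'] (min_width=13, slack=0)
Line 4: ['corn', 'sky'] (min_width=8, slack=5)
Line 5: ['number'] (min_width=6, slack=7)
Line 6: ['rainbow'] (min_width=7, slack=6)
Line 7: ['hospital'] (min_width=8, slack=5)
Line 8: ['north'] (min_width=5, slack=8)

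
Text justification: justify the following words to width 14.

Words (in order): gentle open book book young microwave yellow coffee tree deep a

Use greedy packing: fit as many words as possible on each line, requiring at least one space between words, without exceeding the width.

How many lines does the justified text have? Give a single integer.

Line 1: ['gentle', 'open'] (min_width=11, slack=3)
Line 2: ['book', 'book'] (min_width=9, slack=5)
Line 3: ['young'] (min_width=5, slack=9)
Line 4: ['microwave'] (min_width=9, slack=5)
Line 5: ['yellow', 'coffee'] (min_width=13, slack=1)
Line 6: ['tree', 'deep', 'a'] (min_width=11, slack=3)
Total lines: 6

Answer: 6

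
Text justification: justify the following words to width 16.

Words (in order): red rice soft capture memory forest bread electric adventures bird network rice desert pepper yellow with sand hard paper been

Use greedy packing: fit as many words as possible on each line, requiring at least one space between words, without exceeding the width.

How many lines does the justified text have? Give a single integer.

Line 1: ['red', 'rice', 'soft'] (min_width=13, slack=3)
Line 2: ['capture', 'memory'] (min_width=14, slack=2)
Line 3: ['forest', 'bread'] (min_width=12, slack=4)
Line 4: ['electric'] (min_width=8, slack=8)
Line 5: ['adventures', 'bird'] (min_width=15, slack=1)
Line 6: ['network', 'rice'] (min_width=12, slack=4)
Line 7: ['desert', 'pepper'] (min_width=13, slack=3)
Line 8: ['yellow', 'with', 'sand'] (min_width=16, slack=0)
Line 9: ['hard', 'paper', 'been'] (min_width=15, slack=1)
Total lines: 9

Answer: 9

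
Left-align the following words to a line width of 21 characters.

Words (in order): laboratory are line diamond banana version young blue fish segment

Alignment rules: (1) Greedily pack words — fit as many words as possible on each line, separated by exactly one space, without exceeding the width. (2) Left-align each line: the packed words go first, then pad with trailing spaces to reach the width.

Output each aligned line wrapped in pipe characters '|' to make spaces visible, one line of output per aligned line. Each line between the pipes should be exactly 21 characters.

Answer: |laboratory are line  |
|diamond banana       |
|version young blue   |
|fish segment         |

Derivation:
Line 1: ['laboratory', 'are', 'line'] (min_width=19, slack=2)
Line 2: ['diamond', 'banana'] (min_width=14, slack=7)
Line 3: ['version', 'young', 'blue'] (min_width=18, slack=3)
Line 4: ['fish', 'segment'] (min_width=12, slack=9)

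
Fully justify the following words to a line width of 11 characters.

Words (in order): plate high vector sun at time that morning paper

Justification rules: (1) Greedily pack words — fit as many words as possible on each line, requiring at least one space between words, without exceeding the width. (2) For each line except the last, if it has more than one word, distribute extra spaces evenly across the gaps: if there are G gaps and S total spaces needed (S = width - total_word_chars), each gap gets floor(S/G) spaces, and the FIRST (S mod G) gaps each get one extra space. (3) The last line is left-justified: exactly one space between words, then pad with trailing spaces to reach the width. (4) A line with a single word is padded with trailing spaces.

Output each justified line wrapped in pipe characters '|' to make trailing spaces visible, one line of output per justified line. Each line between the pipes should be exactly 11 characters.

Answer: |plate  high|
|vector  sun|
|at     time|
|that       |
|morning    |
|paper      |

Derivation:
Line 1: ['plate', 'high'] (min_width=10, slack=1)
Line 2: ['vector', 'sun'] (min_width=10, slack=1)
Line 3: ['at', 'time'] (min_width=7, slack=4)
Line 4: ['that'] (min_width=4, slack=7)
Line 5: ['morning'] (min_width=7, slack=4)
Line 6: ['paper'] (min_width=5, slack=6)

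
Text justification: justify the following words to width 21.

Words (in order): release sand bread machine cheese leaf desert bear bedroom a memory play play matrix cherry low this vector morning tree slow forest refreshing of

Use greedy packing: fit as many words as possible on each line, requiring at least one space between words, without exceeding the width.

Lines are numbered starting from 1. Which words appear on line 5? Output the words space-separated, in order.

Line 1: ['release', 'sand', 'bread'] (min_width=18, slack=3)
Line 2: ['machine', 'cheese', 'leaf'] (min_width=19, slack=2)
Line 3: ['desert', 'bear', 'bedroom', 'a'] (min_width=21, slack=0)
Line 4: ['memory', 'play', 'play'] (min_width=16, slack=5)
Line 5: ['matrix', 'cherry', 'low'] (min_width=17, slack=4)
Line 6: ['this', 'vector', 'morning'] (min_width=19, slack=2)
Line 7: ['tree', 'slow', 'forest'] (min_width=16, slack=5)
Line 8: ['refreshing', 'of'] (min_width=13, slack=8)

Answer: matrix cherry low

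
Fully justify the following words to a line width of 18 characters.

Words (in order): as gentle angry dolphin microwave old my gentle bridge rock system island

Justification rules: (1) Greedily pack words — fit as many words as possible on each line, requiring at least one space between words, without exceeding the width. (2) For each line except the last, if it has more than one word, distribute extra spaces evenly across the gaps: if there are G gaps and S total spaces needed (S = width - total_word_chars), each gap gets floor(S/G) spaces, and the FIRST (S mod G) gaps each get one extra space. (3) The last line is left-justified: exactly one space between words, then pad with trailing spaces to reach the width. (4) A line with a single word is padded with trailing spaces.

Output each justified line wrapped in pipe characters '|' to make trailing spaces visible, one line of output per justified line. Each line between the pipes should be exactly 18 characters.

Answer: |as   gentle  angry|
|dolphin  microwave|
|old    my   gentle|
|bridge rock system|
|island            |

Derivation:
Line 1: ['as', 'gentle', 'angry'] (min_width=15, slack=3)
Line 2: ['dolphin', 'microwave'] (min_width=17, slack=1)
Line 3: ['old', 'my', 'gentle'] (min_width=13, slack=5)
Line 4: ['bridge', 'rock', 'system'] (min_width=18, slack=0)
Line 5: ['island'] (min_width=6, slack=12)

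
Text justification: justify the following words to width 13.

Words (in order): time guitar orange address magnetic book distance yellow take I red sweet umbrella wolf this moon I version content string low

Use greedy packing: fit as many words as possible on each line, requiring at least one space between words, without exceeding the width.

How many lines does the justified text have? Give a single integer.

Line 1: ['time', 'guitar'] (min_width=11, slack=2)
Line 2: ['orange'] (min_width=6, slack=7)
Line 3: ['address'] (min_width=7, slack=6)
Line 4: ['magnetic', 'book'] (min_width=13, slack=0)
Line 5: ['distance'] (min_width=8, slack=5)
Line 6: ['yellow', 'take', 'I'] (min_width=13, slack=0)
Line 7: ['red', 'sweet'] (min_width=9, slack=4)
Line 8: ['umbrella', 'wolf'] (min_width=13, slack=0)
Line 9: ['this', 'moon', 'I'] (min_width=11, slack=2)
Line 10: ['version'] (min_width=7, slack=6)
Line 11: ['content'] (min_width=7, slack=6)
Line 12: ['string', 'low'] (min_width=10, slack=3)
Total lines: 12

Answer: 12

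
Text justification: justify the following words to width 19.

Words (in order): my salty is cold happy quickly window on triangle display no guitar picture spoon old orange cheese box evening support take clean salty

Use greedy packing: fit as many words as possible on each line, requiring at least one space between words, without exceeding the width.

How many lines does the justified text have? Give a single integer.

Answer: 8

Derivation:
Line 1: ['my', 'salty', 'is', 'cold'] (min_width=16, slack=3)
Line 2: ['happy', 'quickly'] (min_width=13, slack=6)
Line 3: ['window', 'on', 'triangle'] (min_width=18, slack=1)
Line 4: ['display', 'no', 'guitar'] (min_width=17, slack=2)
Line 5: ['picture', 'spoon', 'old'] (min_width=17, slack=2)
Line 6: ['orange', 'cheese', 'box'] (min_width=17, slack=2)
Line 7: ['evening', 'support'] (min_width=15, slack=4)
Line 8: ['take', 'clean', 'salty'] (min_width=16, slack=3)
Total lines: 8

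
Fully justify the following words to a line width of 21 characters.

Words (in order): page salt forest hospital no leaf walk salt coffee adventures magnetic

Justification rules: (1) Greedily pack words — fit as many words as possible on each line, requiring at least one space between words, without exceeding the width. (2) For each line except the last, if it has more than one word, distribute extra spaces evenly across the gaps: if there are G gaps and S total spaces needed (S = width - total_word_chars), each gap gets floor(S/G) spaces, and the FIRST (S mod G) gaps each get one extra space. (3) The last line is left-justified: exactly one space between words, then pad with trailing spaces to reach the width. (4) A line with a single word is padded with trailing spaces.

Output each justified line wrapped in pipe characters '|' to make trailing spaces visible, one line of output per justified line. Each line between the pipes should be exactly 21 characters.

Answer: |page    salt   forest|
|hospital no leaf walk|
|salt           coffee|
|adventures magnetic  |

Derivation:
Line 1: ['page', 'salt', 'forest'] (min_width=16, slack=5)
Line 2: ['hospital', 'no', 'leaf', 'walk'] (min_width=21, slack=0)
Line 3: ['salt', 'coffee'] (min_width=11, slack=10)
Line 4: ['adventures', 'magnetic'] (min_width=19, slack=2)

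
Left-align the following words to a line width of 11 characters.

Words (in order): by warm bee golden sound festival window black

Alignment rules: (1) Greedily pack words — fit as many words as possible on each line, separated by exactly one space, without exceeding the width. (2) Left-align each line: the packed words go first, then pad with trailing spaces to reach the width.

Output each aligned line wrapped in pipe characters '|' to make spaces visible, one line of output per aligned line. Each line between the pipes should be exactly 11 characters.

Answer: |by warm bee|
|golden     |
|sound      |
|festival   |
|window     |
|black      |

Derivation:
Line 1: ['by', 'warm', 'bee'] (min_width=11, slack=0)
Line 2: ['golden'] (min_width=6, slack=5)
Line 3: ['sound'] (min_width=5, slack=6)
Line 4: ['festival'] (min_width=8, slack=3)
Line 5: ['window'] (min_width=6, slack=5)
Line 6: ['black'] (min_width=5, slack=6)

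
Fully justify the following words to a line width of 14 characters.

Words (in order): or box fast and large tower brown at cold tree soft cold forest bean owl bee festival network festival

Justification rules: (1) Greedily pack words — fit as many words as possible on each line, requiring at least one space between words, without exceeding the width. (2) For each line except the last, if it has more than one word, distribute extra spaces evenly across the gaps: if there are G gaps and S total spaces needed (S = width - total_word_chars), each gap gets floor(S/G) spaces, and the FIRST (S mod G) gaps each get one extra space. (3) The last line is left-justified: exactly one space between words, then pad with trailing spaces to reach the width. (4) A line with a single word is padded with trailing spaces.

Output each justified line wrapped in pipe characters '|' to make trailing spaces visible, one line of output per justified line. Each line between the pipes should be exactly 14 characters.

Line 1: ['or', 'box', 'fast'] (min_width=11, slack=3)
Line 2: ['and', 'large'] (min_width=9, slack=5)
Line 3: ['tower', 'brown', 'at'] (min_width=14, slack=0)
Line 4: ['cold', 'tree', 'soft'] (min_width=14, slack=0)
Line 5: ['cold', 'forest'] (min_width=11, slack=3)
Line 6: ['bean', 'owl', 'bee'] (min_width=12, slack=2)
Line 7: ['festival'] (min_width=8, slack=6)
Line 8: ['network'] (min_width=7, slack=7)
Line 9: ['festival'] (min_width=8, slack=6)

Answer: |or   box  fast|
|and      large|
|tower brown at|
|cold tree soft|
|cold    forest|
|bean  owl  bee|
|festival      |
|network       |
|festival      |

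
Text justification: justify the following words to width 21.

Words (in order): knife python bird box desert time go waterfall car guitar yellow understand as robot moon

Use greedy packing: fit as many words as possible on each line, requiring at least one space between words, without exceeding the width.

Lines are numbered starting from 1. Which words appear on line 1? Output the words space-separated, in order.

Answer: knife python bird box

Derivation:
Line 1: ['knife', 'python', 'bird', 'box'] (min_width=21, slack=0)
Line 2: ['desert', 'time', 'go'] (min_width=14, slack=7)
Line 3: ['waterfall', 'car', 'guitar'] (min_width=20, slack=1)
Line 4: ['yellow', 'understand', 'as'] (min_width=20, slack=1)
Line 5: ['robot', 'moon'] (min_width=10, slack=11)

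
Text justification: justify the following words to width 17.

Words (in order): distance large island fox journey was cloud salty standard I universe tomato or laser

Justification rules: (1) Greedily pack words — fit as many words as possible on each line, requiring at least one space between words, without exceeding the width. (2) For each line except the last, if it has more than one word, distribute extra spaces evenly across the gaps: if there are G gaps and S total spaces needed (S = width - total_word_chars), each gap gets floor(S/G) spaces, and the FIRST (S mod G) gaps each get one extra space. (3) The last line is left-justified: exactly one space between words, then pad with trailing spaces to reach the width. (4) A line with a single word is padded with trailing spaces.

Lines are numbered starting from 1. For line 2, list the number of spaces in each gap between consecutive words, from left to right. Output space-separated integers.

Answer: 8

Derivation:
Line 1: ['distance', 'large'] (min_width=14, slack=3)
Line 2: ['island', 'fox'] (min_width=10, slack=7)
Line 3: ['journey', 'was', 'cloud'] (min_width=17, slack=0)
Line 4: ['salty', 'standard', 'I'] (min_width=16, slack=1)
Line 5: ['universe', 'tomato'] (min_width=15, slack=2)
Line 6: ['or', 'laser'] (min_width=8, slack=9)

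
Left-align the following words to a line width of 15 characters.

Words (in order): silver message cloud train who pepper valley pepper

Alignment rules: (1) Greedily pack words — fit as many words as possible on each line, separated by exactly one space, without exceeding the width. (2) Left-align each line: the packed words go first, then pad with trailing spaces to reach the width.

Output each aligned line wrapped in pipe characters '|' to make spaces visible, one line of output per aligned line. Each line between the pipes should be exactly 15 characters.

Answer: |silver message |
|cloud train who|
|pepper valley  |
|pepper         |

Derivation:
Line 1: ['silver', 'message'] (min_width=14, slack=1)
Line 2: ['cloud', 'train', 'who'] (min_width=15, slack=0)
Line 3: ['pepper', 'valley'] (min_width=13, slack=2)
Line 4: ['pepper'] (min_width=6, slack=9)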